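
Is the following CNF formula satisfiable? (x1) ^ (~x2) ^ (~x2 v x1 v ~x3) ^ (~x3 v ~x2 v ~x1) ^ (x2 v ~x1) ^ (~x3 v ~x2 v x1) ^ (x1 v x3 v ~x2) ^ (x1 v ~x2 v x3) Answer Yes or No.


Check all 8 possible truth assignments.
Number of satisfying assignments found: 0.
The formula is unsatisfiable.

No


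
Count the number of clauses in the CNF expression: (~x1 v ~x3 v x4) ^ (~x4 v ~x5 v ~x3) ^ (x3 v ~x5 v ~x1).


Each group enclosed in parentheses joined by ^ is one clause.
Counting the conjuncts: 3 clauses.

3


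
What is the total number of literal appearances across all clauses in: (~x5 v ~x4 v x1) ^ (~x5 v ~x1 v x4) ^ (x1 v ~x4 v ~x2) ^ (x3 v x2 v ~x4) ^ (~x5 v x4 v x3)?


Clause lengths: 3, 3, 3, 3, 3.
Sum = 3 + 3 + 3 + 3 + 3 = 15.

15


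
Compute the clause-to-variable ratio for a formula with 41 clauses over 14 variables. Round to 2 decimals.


Clause-to-variable ratio = clauses / variables.
41 / 14 = 2.93.

2.93


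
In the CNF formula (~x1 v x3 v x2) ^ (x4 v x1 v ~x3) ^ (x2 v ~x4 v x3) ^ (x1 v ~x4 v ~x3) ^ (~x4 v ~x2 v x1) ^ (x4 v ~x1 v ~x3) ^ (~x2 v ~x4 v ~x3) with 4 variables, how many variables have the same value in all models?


Find all satisfying assignments: 5 model(s).
Check which variables have the same value in every model.
No variable is fixed across all models.
Backbone size = 0.

0


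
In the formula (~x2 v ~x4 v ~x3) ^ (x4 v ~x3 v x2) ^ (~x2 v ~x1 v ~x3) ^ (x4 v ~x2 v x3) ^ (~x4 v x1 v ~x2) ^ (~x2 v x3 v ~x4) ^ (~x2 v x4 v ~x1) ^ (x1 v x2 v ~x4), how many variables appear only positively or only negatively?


A pure literal appears in only one polarity across all clauses.
No pure literals found.
Count = 0.

0


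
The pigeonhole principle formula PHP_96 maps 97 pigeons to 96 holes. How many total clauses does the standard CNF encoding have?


The PHP encoding has two parts:
1) At-least-one-hole clauses: 97 (one per pigeon, each with 96 literals).
2) At-most-one-pigeon-per-hole clauses: 96 holes * C(97,2) = 96 * 4656 = 446976.
Total clauses = 97 + 446976 = 447073.

447073


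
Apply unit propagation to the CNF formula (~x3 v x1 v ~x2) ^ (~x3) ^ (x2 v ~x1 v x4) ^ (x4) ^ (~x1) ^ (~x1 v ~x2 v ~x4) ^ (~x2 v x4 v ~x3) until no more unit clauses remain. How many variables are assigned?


Unit propagation repeatedly assigns the literal in any unit clause, then simplifies.
Assignments in order: x3 = F, x4 = T, x1 = F.
No further unit clauses remain.
Total variables assigned = 3.

3


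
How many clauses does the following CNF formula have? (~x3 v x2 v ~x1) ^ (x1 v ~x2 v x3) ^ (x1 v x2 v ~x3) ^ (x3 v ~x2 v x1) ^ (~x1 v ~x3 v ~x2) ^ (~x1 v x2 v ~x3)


Each group enclosed in parentheses joined by ^ is one clause.
Counting the conjuncts: 6 clauses.

6


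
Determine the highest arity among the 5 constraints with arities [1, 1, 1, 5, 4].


The arities are: 1, 1, 1, 5, 4.
Scan for the maximum value.
Maximum arity = 5.

5


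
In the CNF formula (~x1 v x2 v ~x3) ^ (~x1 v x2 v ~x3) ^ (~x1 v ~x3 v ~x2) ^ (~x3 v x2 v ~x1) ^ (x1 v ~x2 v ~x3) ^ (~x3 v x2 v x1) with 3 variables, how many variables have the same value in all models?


Find all satisfying assignments: 4 model(s).
Check which variables have the same value in every model.
Fixed variables: x3=F.
Backbone size = 1.

1


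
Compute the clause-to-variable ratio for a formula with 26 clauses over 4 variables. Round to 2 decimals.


Clause-to-variable ratio = clauses / variables.
26 / 4 = 6.5.

6.5


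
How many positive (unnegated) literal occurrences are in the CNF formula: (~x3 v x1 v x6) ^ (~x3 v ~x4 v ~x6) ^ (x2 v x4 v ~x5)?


Scan each clause for unnegated literals.
Clause 1: 2 positive; Clause 2: 0 positive; Clause 3: 2 positive.
Total positive literal occurrences = 4.

4


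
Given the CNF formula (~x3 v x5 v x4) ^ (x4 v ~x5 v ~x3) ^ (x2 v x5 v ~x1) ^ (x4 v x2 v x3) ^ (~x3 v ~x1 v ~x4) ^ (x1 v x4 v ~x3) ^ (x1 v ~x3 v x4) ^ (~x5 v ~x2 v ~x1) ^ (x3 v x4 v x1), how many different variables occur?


Identify each distinct variable in the formula.
Variables found: x1, x2, x3, x4, x5.
Total distinct variables = 5.

5


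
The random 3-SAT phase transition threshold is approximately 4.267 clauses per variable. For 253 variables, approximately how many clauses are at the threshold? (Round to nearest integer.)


The 3-SAT phase transition occurs at approximately 4.267 clauses per variable.
m = 4.267 * 253 = 1079.551.
Rounded to nearest integer: 1080.

1080


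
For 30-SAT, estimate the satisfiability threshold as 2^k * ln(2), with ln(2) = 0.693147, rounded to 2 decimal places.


Using the asymptotic formula: threshold ~ 2^k * ln(2).
2^30 = 1073741824.
1073741824 * 0.693147 = 744260924.08.

744260924.08


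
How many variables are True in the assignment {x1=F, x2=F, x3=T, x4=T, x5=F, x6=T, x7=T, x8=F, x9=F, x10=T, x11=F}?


The weight is the number of variables assigned True.
True variables: x3, x4, x6, x7, x10.
Weight = 5.

5


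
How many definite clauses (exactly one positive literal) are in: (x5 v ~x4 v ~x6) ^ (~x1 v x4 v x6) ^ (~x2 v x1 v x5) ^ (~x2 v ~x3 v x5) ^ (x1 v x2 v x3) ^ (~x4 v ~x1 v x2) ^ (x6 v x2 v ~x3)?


A definite clause has exactly one positive literal.
Clause 1: 1 positive -> definite
Clause 2: 2 positive -> not definite
Clause 3: 2 positive -> not definite
Clause 4: 1 positive -> definite
Clause 5: 3 positive -> not definite
Clause 6: 1 positive -> definite
Clause 7: 2 positive -> not definite
Definite clause count = 3.

3


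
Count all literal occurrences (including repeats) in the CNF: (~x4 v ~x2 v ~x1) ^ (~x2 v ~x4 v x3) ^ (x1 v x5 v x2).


Clause lengths: 3, 3, 3.
Sum = 3 + 3 + 3 = 9.

9


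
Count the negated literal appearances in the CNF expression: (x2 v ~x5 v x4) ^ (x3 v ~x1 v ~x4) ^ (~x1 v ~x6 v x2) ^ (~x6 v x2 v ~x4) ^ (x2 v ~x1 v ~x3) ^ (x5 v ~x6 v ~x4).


Scan each clause for negated literals.
Clause 1: 1 negative; Clause 2: 2 negative; Clause 3: 2 negative; Clause 4: 2 negative; Clause 5: 2 negative; Clause 6: 2 negative.
Total negative literal occurrences = 11.

11


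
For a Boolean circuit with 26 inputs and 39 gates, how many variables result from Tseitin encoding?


The Tseitin transformation introduces one auxiliary variable per gate.
Total variables = inputs + gates = 26 + 39 = 65.

65


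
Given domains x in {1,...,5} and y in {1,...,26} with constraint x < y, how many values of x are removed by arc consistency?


For the constraint x < y, x needs a supporting value in y's domain.
x can be at most 25 (one less than y's maximum).
Valid x values from domain: 5 out of 5.
Pruned = 5 - 5 = 0.

0


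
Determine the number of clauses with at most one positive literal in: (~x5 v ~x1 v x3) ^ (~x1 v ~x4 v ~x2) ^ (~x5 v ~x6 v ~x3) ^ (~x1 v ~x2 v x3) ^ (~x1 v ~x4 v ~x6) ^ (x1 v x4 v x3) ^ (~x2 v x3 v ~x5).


A Horn clause has at most one positive literal.
Clause 1: 1 positive lit(s) -> Horn
Clause 2: 0 positive lit(s) -> Horn
Clause 3: 0 positive lit(s) -> Horn
Clause 4: 1 positive lit(s) -> Horn
Clause 5: 0 positive lit(s) -> Horn
Clause 6: 3 positive lit(s) -> not Horn
Clause 7: 1 positive lit(s) -> Horn
Total Horn clauses = 6.

6


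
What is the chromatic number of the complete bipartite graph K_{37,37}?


K_{37,37} is bipartite by definition: the two parts are independent sets, with every edge crossing between them.
Color all vertices in one part with color 1 and all vertices in the other part with color 2.
Since the graph has at least one edge, one color does not suffice.
Chromatic number = 2.

2


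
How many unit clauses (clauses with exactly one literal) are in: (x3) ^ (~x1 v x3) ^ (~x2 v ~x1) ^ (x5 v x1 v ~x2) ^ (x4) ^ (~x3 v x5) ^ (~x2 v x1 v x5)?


A unit clause contains exactly one literal.
Unit clauses found: (x3), (x4).
Count = 2.

2


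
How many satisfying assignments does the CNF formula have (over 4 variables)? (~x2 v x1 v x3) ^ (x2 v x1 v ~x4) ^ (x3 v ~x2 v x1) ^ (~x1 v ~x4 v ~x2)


Enumerate all 16 truth assignments over 4 variables.
Test each against every clause.
Satisfying assignments found: 10.

10


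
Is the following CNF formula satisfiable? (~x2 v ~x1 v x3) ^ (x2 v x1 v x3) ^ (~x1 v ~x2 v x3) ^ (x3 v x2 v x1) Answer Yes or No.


Check all 8 possible truth assignments.
Number of satisfying assignments found: 6.
The formula is satisfiable.

Yes


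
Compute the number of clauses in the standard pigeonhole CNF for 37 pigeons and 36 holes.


The PHP encoding has two parts:
1) At-least-one-hole clauses: 37 (one per pigeon, each with 36 literals).
2) At-most-one-pigeon-per-hole clauses: 36 holes * C(37,2) = 36 * 666 = 23976.
Total clauses = 37 + 23976 = 24013.

24013


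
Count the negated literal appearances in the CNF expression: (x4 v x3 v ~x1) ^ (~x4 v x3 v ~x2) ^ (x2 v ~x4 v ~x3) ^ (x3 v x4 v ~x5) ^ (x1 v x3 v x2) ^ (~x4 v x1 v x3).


Scan each clause for negated literals.
Clause 1: 1 negative; Clause 2: 2 negative; Clause 3: 2 negative; Clause 4: 1 negative; Clause 5: 0 negative; Clause 6: 1 negative.
Total negative literal occurrences = 7.

7


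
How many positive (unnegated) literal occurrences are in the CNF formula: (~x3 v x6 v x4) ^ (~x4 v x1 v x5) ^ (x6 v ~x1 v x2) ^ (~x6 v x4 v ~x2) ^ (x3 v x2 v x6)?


Scan each clause for unnegated literals.
Clause 1: 2 positive; Clause 2: 2 positive; Clause 3: 2 positive; Clause 4: 1 positive; Clause 5: 3 positive.
Total positive literal occurrences = 10.

10


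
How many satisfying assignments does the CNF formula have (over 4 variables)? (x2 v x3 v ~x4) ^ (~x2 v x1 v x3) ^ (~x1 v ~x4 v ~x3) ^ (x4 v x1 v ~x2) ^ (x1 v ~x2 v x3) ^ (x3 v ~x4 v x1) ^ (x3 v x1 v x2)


Enumerate all 16 truth assignments over 4 variables.
Test each against every clause.
Satisfying assignments found: 8.

8


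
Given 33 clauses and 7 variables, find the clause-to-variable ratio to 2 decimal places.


Clause-to-variable ratio = clauses / variables.
33 / 7 = 4.71.

4.71


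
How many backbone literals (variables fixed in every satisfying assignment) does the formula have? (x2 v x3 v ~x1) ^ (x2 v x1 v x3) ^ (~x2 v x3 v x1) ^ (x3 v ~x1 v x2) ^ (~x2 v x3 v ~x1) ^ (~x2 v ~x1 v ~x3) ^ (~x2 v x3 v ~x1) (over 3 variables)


Find all satisfying assignments: 3 model(s).
Check which variables have the same value in every model.
Fixed variables: x3=T.
Backbone size = 1.

1


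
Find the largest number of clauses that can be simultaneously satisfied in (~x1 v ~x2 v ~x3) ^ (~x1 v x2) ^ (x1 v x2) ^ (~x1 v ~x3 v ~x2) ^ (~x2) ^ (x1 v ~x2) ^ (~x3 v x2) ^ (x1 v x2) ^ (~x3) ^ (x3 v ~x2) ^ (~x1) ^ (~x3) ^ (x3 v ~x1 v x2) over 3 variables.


Enumerate all 8 truth assignments.
For each, count how many of the 13 clauses are satisfied.
The formula is not fully satisfiable, so the maximum is below 13.
Maximum simultaneously satisfiable clauses = 11.

11


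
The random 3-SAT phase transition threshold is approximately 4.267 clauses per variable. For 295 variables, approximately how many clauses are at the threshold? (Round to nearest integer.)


The 3-SAT phase transition occurs at approximately 4.267 clauses per variable.
m = 4.267 * 295 = 1258.765.
Rounded to nearest integer: 1259.

1259


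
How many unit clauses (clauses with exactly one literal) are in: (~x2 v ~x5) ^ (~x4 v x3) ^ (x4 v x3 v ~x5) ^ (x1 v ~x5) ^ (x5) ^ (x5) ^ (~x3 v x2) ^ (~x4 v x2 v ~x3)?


A unit clause contains exactly one literal.
Unit clauses found: (x5), (x5).
Count = 2.

2


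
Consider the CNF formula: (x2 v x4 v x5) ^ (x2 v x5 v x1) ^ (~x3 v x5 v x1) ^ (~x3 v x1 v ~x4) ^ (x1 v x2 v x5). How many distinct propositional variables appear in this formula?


Identify each distinct variable in the formula.
Variables found: x1, x2, x3, x4, x5.
Total distinct variables = 5.

5


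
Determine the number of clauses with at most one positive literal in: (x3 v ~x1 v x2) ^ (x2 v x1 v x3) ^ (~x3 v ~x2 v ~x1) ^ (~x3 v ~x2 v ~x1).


A Horn clause has at most one positive literal.
Clause 1: 2 positive lit(s) -> not Horn
Clause 2: 3 positive lit(s) -> not Horn
Clause 3: 0 positive lit(s) -> Horn
Clause 4: 0 positive lit(s) -> Horn
Total Horn clauses = 2.

2


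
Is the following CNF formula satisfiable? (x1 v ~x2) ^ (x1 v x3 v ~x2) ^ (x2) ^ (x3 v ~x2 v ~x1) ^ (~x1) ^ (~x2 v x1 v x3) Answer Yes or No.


Check all 8 possible truth assignments.
Number of satisfying assignments found: 0.
The formula is unsatisfiable.

No


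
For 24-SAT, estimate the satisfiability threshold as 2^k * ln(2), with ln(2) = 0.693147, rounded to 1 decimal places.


Using the asymptotic formula: threshold ~ 2^k * ln(2).
2^24 = 16777216.
16777216 * 0.693147 = 11629076.9.

11629076.9


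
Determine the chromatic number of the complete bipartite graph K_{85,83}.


K_{85,83} is bipartite by definition: the two parts are independent sets, with every edge crossing between them.
Color all vertices in one part with color 1 and all vertices in the other part with color 2.
Since the graph has at least one edge, one color does not suffice.
Chromatic number = 2.

2


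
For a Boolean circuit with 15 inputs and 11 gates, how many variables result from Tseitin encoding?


The Tseitin transformation introduces one auxiliary variable per gate.
Total variables = inputs + gates = 15 + 11 = 26.

26


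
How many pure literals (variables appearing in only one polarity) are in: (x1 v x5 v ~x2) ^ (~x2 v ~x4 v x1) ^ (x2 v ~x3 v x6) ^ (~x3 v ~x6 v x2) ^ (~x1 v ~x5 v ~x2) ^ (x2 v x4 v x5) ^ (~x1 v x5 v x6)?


A pure literal appears in only one polarity across all clauses.
Pure literals: x3 (negative only).
Count = 1.

1


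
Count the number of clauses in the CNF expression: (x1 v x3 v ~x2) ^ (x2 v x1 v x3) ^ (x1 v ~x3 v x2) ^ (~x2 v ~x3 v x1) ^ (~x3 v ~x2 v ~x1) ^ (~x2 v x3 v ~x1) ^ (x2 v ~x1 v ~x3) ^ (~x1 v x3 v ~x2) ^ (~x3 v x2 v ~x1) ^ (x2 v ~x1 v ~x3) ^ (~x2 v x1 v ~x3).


Each group enclosed in parentheses joined by ^ is one clause.
Counting the conjuncts: 11 clauses.

11


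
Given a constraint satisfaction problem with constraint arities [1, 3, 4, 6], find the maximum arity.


The arities are: 1, 3, 4, 6.
Scan for the maximum value.
Maximum arity = 6.

6


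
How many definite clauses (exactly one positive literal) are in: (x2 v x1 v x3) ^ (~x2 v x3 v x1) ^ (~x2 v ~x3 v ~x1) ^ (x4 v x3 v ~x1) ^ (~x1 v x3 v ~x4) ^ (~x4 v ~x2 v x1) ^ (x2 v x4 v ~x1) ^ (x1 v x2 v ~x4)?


A definite clause has exactly one positive literal.
Clause 1: 3 positive -> not definite
Clause 2: 2 positive -> not definite
Clause 3: 0 positive -> not definite
Clause 4: 2 positive -> not definite
Clause 5: 1 positive -> definite
Clause 6: 1 positive -> definite
Clause 7: 2 positive -> not definite
Clause 8: 2 positive -> not definite
Definite clause count = 2.

2


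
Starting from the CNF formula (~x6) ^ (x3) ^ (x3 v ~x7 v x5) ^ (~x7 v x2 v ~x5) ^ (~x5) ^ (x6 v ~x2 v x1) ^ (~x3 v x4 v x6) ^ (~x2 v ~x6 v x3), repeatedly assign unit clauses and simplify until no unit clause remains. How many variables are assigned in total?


Unit propagation repeatedly assigns the literal in any unit clause, then simplifies.
Assignments in order: x6 = F, x3 = T, x5 = F, x4 = T.
No further unit clauses remain.
Total variables assigned = 4.

4


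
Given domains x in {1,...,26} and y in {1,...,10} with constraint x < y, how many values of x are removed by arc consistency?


For the constraint x < y, x needs a supporting value in y's domain.
x can be at most 9 (one less than y's maximum).
Valid x values from domain: 9 out of 26.
Pruned = 26 - 9 = 17.

17


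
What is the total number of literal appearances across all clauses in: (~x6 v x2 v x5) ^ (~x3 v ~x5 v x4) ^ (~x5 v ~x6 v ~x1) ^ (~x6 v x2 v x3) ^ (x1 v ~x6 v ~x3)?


Clause lengths: 3, 3, 3, 3, 3.
Sum = 3 + 3 + 3 + 3 + 3 = 15.

15


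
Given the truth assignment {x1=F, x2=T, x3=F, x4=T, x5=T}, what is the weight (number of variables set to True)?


The weight is the number of variables assigned True.
True variables: x2, x4, x5.
Weight = 3.

3


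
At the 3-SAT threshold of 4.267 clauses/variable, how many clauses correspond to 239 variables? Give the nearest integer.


The 3-SAT phase transition occurs at approximately 4.267 clauses per variable.
m = 4.267 * 239 = 1019.813.
Rounded to nearest integer: 1020.

1020


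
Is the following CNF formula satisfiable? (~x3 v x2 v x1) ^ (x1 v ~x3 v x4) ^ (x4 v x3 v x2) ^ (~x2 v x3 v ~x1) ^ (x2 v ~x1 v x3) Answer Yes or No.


Check all 16 possible truth assignments.
Number of satisfying assignments found: 8.
The formula is satisfiable.

Yes


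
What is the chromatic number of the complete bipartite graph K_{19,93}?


K_{19,93} is bipartite by definition: the two parts are independent sets, with every edge crossing between them.
Color all vertices in one part with color 1 and all vertices in the other part with color 2.
Since the graph has at least one edge, one color does not suffice.
Chromatic number = 2.

2


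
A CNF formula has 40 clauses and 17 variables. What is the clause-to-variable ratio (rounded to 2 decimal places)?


Clause-to-variable ratio = clauses / variables.
40 / 17 = 2.35.

2.35


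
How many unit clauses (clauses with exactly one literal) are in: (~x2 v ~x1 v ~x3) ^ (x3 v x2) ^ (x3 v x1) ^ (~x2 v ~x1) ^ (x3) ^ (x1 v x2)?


A unit clause contains exactly one literal.
Unit clauses found: (x3).
Count = 1.

1


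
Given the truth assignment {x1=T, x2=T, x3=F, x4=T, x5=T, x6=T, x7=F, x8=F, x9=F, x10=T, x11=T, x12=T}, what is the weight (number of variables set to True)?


The weight is the number of variables assigned True.
True variables: x1, x2, x4, x5, x6, x10, x11, x12.
Weight = 8.

8


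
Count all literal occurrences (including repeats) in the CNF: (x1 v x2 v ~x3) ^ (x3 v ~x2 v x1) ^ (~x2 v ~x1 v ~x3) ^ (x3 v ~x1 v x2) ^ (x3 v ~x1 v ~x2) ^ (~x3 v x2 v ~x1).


Clause lengths: 3, 3, 3, 3, 3, 3.
Sum = 3 + 3 + 3 + 3 + 3 + 3 = 18.

18


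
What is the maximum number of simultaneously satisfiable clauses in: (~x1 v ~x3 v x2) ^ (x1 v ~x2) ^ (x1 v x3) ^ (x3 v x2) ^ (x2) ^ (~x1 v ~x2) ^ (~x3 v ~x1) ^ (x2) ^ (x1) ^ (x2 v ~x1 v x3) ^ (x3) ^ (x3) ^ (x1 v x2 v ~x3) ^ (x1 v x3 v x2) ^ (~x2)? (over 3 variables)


Enumerate all 8 truth assignments.
For each, count how many of the 15 clauses are satisfied.
The formula is not fully satisfiable, so the maximum is below 15.
Maximum simultaneously satisfiable clauses = 12.

12


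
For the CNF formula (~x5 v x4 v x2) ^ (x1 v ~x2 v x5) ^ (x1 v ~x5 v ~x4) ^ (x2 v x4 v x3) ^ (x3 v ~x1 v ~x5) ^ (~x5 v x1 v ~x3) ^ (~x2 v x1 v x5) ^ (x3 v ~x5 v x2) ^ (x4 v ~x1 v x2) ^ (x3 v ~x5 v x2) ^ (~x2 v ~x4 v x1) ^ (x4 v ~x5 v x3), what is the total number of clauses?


Each group enclosed in parentheses joined by ^ is one clause.
Counting the conjuncts: 12 clauses.

12


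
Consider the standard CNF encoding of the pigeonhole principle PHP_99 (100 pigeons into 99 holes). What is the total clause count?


The PHP encoding has two parts:
1) At-least-one-hole clauses: 100 (one per pigeon, each with 99 literals).
2) At-most-one-pigeon-per-hole clauses: 99 holes * C(100,2) = 99 * 4950 = 490050.
Total clauses = 100 + 490050 = 490150.

490150


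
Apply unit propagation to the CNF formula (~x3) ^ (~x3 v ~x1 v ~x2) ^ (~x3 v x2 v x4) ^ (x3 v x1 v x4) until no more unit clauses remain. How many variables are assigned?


Unit propagation repeatedly assigns the literal in any unit clause, then simplifies.
Assignments in order: x3 = F.
No further unit clauses remain.
Total variables assigned = 1.

1


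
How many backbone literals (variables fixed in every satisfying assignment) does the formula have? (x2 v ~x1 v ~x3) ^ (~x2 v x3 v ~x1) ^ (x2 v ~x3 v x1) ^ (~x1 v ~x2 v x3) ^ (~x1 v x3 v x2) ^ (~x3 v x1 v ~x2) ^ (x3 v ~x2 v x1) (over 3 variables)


Find all satisfying assignments: 2 model(s).
Check which variables have the same value in every model.
No variable is fixed across all models.
Backbone size = 0.

0


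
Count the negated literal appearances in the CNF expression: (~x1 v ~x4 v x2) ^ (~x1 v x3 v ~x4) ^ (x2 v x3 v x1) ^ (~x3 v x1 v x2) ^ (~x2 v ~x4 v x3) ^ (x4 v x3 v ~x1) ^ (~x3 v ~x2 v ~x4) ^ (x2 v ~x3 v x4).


Scan each clause for negated literals.
Clause 1: 2 negative; Clause 2: 2 negative; Clause 3: 0 negative; Clause 4: 1 negative; Clause 5: 2 negative; Clause 6: 1 negative; Clause 7: 3 negative; Clause 8: 1 negative.
Total negative literal occurrences = 12.

12


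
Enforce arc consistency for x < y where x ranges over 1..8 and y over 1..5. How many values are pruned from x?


For the constraint x < y, x needs a supporting value in y's domain.
x can be at most 4 (one less than y's maximum).
Valid x values from domain: 4 out of 8.
Pruned = 8 - 4 = 4.

4


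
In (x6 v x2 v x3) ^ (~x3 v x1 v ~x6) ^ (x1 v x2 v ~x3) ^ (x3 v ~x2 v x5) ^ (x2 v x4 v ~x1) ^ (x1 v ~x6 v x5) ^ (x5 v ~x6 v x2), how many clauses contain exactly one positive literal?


A definite clause has exactly one positive literal.
Clause 1: 3 positive -> not definite
Clause 2: 1 positive -> definite
Clause 3: 2 positive -> not definite
Clause 4: 2 positive -> not definite
Clause 5: 2 positive -> not definite
Clause 6: 2 positive -> not definite
Clause 7: 2 positive -> not definite
Definite clause count = 1.

1


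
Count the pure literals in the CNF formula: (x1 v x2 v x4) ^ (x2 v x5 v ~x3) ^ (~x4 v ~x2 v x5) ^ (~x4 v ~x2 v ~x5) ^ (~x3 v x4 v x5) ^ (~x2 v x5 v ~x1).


A pure literal appears in only one polarity across all clauses.
Pure literals: x3 (negative only).
Count = 1.

1


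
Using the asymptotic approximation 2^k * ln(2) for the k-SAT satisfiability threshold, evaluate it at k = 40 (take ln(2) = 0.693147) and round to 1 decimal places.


Using the asymptotic formula: threshold ~ 2^k * ln(2).
2^40 = 1099511627776.
1099511627776 * 0.693147 = 762123186258.1.

762123186258.1


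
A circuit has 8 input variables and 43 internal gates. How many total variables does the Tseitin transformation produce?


The Tseitin transformation introduces one auxiliary variable per gate.
Total variables = inputs + gates = 8 + 43 = 51.

51


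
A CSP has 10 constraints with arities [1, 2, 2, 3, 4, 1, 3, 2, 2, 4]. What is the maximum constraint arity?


The arities are: 1, 2, 2, 3, 4, 1, 3, 2, 2, 4.
Scan for the maximum value.
Maximum arity = 4.

4


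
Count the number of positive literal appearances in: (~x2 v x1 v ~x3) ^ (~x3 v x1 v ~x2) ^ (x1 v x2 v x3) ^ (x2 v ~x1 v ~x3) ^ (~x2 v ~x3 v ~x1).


Scan each clause for unnegated literals.
Clause 1: 1 positive; Clause 2: 1 positive; Clause 3: 3 positive; Clause 4: 1 positive; Clause 5: 0 positive.
Total positive literal occurrences = 6.

6


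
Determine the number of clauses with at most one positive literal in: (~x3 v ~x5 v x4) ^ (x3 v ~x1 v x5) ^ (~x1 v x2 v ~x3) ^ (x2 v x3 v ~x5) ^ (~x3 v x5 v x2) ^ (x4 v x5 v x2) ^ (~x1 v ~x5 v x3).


A Horn clause has at most one positive literal.
Clause 1: 1 positive lit(s) -> Horn
Clause 2: 2 positive lit(s) -> not Horn
Clause 3: 1 positive lit(s) -> Horn
Clause 4: 2 positive lit(s) -> not Horn
Clause 5: 2 positive lit(s) -> not Horn
Clause 6: 3 positive lit(s) -> not Horn
Clause 7: 1 positive lit(s) -> Horn
Total Horn clauses = 3.

3


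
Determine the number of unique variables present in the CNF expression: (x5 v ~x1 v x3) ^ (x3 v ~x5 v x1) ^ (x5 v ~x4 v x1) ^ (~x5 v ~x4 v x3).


Identify each distinct variable in the formula.
Variables found: x1, x3, x4, x5.
Total distinct variables = 4.

4


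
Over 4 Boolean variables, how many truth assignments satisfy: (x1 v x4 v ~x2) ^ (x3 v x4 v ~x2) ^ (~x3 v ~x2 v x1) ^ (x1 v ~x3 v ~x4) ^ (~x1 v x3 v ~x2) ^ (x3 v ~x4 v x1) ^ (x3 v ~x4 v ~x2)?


Enumerate all 16 truth assignments over 4 variables.
Test each against every clause.
Satisfying assignments found: 8.

8


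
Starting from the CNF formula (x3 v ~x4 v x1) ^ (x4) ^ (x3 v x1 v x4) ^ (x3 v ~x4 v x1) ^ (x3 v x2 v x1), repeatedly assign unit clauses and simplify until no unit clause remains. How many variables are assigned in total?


Unit propagation repeatedly assigns the literal in any unit clause, then simplifies.
Assignments in order: x4 = T.
No further unit clauses remain.
Total variables assigned = 1.

1


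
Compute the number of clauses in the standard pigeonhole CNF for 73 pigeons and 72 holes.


The PHP encoding has two parts:
1) At-least-one-hole clauses: 73 (one per pigeon, each with 72 literals).
2) At-most-one-pigeon-per-hole clauses: 72 holes * C(73,2) = 72 * 2628 = 189216.
Total clauses = 73 + 189216 = 189289.

189289


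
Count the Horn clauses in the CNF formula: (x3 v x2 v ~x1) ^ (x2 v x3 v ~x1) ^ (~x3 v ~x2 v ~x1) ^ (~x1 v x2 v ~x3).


A Horn clause has at most one positive literal.
Clause 1: 2 positive lit(s) -> not Horn
Clause 2: 2 positive lit(s) -> not Horn
Clause 3: 0 positive lit(s) -> Horn
Clause 4: 1 positive lit(s) -> Horn
Total Horn clauses = 2.

2


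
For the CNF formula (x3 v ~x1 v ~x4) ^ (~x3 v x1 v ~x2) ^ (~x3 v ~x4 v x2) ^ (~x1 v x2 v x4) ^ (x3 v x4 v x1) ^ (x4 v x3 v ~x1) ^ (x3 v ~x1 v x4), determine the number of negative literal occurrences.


Scan each clause for negated literals.
Clause 1: 2 negative; Clause 2: 2 negative; Clause 3: 2 negative; Clause 4: 1 negative; Clause 5: 0 negative; Clause 6: 1 negative; Clause 7: 1 negative.
Total negative literal occurrences = 9.

9


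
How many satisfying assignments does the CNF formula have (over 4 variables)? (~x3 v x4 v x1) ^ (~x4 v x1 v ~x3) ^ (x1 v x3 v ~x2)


Enumerate all 16 truth assignments over 4 variables.
Test each against every clause.
Satisfying assignments found: 10.

10


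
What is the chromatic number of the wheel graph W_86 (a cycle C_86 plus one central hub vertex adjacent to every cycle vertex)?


W_86 consists of the cycle C_86 together with a hub vertex adjacent to every cycle vertex.
The cycle C_86 needs 2 colors (even cycle -> 2).
The hub is adjacent to every cycle vertex, so it must receive a new color distinct from all of them.
Chromatic number = 2 + 1 = 3.

3


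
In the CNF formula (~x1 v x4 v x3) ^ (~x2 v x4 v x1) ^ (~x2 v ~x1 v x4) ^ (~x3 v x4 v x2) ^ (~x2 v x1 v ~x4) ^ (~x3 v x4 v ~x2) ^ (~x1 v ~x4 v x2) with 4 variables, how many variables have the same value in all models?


Find all satisfying assignments: 5 model(s).
Check which variables have the same value in every model.
No variable is fixed across all models.
Backbone size = 0.

0


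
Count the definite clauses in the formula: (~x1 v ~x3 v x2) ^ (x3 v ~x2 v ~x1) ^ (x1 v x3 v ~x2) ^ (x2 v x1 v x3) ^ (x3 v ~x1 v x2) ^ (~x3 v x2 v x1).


A definite clause has exactly one positive literal.
Clause 1: 1 positive -> definite
Clause 2: 1 positive -> definite
Clause 3: 2 positive -> not definite
Clause 4: 3 positive -> not definite
Clause 5: 2 positive -> not definite
Clause 6: 2 positive -> not definite
Definite clause count = 2.

2


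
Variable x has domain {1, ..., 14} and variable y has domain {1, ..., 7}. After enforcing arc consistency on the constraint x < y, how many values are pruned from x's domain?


For the constraint x < y, x needs a supporting value in y's domain.
x can be at most 6 (one less than y's maximum).
Valid x values from domain: 6 out of 14.
Pruned = 14 - 6 = 8.

8


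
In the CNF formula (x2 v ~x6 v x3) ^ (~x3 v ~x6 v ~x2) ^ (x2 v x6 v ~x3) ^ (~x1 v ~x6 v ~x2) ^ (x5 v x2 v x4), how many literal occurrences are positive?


Scan each clause for unnegated literals.
Clause 1: 2 positive; Clause 2: 0 positive; Clause 3: 2 positive; Clause 4: 0 positive; Clause 5: 3 positive.
Total positive literal occurrences = 7.

7


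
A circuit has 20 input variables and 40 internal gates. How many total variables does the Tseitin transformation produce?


The Tseitin transformation introduces one auxiliary variable per gate.
Total variables = inputs + gates = 20 + 40 = 60.

60


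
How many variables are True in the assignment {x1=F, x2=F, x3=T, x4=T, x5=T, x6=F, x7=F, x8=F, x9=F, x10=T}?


The weight is the number of variables assigned True.
True variables: x3, x4, x5, x10.
Weight = 4.

4


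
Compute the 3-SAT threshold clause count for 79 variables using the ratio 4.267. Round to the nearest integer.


The 3-SAT phase transition occurs at approximately 4.267 clauses per variable.
m = 4.267 * 79 = 337.093.
Rounded to nearest integer: 337.

337


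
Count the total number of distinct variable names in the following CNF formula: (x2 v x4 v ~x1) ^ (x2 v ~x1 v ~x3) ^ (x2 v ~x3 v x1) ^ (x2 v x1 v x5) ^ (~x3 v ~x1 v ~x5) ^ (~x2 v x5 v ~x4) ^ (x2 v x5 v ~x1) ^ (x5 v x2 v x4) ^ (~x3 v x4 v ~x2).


Identify each distinct variable in the formula.
Variables found: x1, x2, x3, x4, x5.
Total distinct variables = 5.

5


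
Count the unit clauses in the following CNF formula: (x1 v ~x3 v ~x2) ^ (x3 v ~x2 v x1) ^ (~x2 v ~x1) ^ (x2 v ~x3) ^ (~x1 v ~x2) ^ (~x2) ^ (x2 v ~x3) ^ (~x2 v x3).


A unit clause contains exactly one literal.
Unit clauses found: (~x2).
Count = 1.

1


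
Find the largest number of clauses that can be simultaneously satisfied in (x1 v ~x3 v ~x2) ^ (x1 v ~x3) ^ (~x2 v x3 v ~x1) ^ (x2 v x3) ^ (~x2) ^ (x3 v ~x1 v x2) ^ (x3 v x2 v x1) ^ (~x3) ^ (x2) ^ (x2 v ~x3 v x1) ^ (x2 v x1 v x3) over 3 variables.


Enumerate all 8 truth assignments.
For each, count how many of the 11 clauses are satisfied.
The formula is not fully satisfiable, so the maximum is below 11.
Maximum simultaneously satisfiable clauses = 10.

10


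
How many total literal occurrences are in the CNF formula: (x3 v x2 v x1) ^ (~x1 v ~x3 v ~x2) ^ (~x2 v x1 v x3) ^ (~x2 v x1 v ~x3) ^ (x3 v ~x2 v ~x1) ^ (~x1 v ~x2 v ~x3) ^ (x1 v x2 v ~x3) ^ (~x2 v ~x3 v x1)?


Clause lengths: 3, 3, 3, 3, 3, 3, 3, 3.
Sum = 3 + 3 + 3 + 3 + 3 + 3 + 3 + 3 = 24.

24


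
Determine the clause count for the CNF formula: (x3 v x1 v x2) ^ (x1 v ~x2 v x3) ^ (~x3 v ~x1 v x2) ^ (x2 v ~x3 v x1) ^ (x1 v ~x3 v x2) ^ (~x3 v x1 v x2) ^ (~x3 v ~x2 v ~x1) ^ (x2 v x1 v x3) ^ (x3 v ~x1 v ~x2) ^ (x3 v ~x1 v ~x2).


Each group enclosed in parentheses joined by ^ is one clause.
Counting the conjuncts: 10 clauses.

10


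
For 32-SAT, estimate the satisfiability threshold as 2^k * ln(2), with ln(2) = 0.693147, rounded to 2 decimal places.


Using the asymptotic formula: threshold ~ 2^k * ln(2).
2^32 = 4294967296.
4294967296 * 0.693147 = 2977043696.32.

2977043696.32


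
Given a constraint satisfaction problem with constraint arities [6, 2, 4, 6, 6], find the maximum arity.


The arities are: 6, 2, 4, 6, 6.
Scan for the maximum value.
Maximum arity = 6.

6


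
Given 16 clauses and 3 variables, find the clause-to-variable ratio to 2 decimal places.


Clause-to-variable ratio = clauses / variables.
16 / 3 = 5.33.

5.33


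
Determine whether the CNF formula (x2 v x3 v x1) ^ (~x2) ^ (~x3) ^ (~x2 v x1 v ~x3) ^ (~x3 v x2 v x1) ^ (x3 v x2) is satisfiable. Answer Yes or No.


Check all 8 possible truth assignments.
Number of satisfying assignments found: 0.
The formula is unsatisfiable.

No


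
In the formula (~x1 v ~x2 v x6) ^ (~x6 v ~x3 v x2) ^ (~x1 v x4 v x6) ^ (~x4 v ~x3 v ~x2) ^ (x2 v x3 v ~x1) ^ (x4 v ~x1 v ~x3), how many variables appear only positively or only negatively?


A pure literal appears in only one polarity across all clauses.
Pure literals: x1 (negative only).
Count = 1.

1


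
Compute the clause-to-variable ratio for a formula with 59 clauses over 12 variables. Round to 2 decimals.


Clause-to-variable ratio = clauses / variables.
59 / 12 = 4.92.

4.92


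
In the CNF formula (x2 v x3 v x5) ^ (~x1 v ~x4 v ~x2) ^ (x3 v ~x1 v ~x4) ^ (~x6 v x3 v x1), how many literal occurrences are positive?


Scan each clause for unnegated literals.
Clause 1: 3 positive; Clause 2: 0 positive; Clause 3: 1 positive; Clause 4: 2 positive.
Total positive literal occurrences = 6.

6


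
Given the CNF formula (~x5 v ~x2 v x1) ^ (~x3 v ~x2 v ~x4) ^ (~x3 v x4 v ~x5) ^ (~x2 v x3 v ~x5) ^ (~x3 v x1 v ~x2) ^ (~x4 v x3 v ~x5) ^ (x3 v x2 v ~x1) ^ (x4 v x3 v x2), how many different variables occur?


Identify each distinct variable in the formula.
Variables found: x1, x2, x3, x4, x5.
Total distinct variables = 5.

5


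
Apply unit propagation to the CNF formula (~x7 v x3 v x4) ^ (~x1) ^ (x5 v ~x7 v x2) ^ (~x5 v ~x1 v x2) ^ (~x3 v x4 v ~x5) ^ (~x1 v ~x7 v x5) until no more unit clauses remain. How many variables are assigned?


Unit propagation repeatedly assigns the literal in any unit clause, then simplifies.
Assignments in order: x1 = F.
No further unit clauses remain.
Total variables assigned = 1.

1


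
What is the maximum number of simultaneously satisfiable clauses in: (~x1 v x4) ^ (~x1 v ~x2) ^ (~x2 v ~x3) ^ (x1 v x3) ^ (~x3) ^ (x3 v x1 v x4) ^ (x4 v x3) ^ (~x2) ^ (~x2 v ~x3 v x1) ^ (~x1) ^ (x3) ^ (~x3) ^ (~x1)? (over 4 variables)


Enumerate all 16 truth assignments.
For each, count how many of the 13 clauses are satisfied.
The formula is not fully satisfiable, so the maximum is below 13.
Maximum simultaneously satisfiable clauses = 11.

11


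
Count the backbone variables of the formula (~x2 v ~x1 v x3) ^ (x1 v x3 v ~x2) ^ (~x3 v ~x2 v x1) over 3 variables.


Find all satisfying assignments: 5 model(s).
Check which variables have the same value in every model.
No variable is fixed across all models.
Backbone size = 0.

0


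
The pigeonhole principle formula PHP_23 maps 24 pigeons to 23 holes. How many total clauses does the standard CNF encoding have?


The PHP encoding has two parts:
1) At-least-one-hole clauses: 24 (one per pigeon, each with 23 literals).
2) At-most-one-pigeon-per-hole clauses: 23 holes * C(24,2) = 23 * 276 = 6348.
Total clauses = 24 + 6348 = 6372.

6372


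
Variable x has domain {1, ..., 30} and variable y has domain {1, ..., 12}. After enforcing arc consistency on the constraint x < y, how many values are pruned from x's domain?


For the constraint x < y, x needs a supporting value in y's domain.
x can be at most 11 (one less than y's maximum).
Valid x values from domain: 11 out of 30.
Pruned = 30 - 11 = 19.

19


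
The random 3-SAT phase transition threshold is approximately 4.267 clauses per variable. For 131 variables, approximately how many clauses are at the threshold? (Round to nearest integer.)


The 3-SAT phase transition occurs at approximately 4.267 clauses per variable.
m = 4.267 * 131 = 558.977.
Rounded to nearest integer: 559.

559


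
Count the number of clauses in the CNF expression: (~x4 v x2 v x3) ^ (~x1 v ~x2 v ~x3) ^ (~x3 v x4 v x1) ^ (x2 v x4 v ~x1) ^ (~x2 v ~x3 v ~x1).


Each group enclosed in parentheses joined by ^ is one clause.
Counting the conjuncts: 5 clauses.

5


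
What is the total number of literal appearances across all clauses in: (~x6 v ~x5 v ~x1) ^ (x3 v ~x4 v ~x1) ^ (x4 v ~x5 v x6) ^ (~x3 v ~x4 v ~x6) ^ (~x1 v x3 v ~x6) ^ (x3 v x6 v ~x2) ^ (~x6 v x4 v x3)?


Clause lengths: 3, 3, 3, 3, 3, 3, 3.
Sum = 3 + 3 + 3 + 3 + 3 + 3 + 3 = 21.

21


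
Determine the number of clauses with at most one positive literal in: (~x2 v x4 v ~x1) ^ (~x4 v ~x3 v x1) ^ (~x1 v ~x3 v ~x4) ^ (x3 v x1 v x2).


A Horn clause has at most one positive literal.
Clause 1: 1 positive lit(s) -> Horn
Clause 2: 1 positive lit(s) -> Horn
Clause 3: 0 positive lit(s) -> Horn
Clause 4: 3 positive lit(s) -> not Horn
Total Horn clauses = 3.

3


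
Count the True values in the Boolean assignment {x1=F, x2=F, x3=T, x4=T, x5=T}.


The weight is the number of variables assigned True.
True variables: x3, x4, x5.
Weight = 3.

3


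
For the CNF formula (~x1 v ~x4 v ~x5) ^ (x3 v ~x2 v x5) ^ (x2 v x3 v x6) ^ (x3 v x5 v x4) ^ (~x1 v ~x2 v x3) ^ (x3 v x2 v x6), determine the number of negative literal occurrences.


Scan each clause for negated literals.
Clause 1: 3 negative; Clause 2: 1 negative; Clause 3: 0 negative; Clause 4: 0 negative; Clause 5: 2 negative; Clause 6: 0 negative.
Total negative literal occurrences = 6.

6


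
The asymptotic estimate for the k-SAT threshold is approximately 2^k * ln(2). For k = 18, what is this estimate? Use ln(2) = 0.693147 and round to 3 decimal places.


Using the asymptotic formula: threshold ~ 2^k * ln(2).
2^18 = 262144.
262144 * 0.693147 = 181704.327.

181704.327


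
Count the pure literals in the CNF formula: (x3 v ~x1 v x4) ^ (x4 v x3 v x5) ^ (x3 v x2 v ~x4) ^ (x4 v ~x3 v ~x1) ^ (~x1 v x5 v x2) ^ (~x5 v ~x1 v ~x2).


A pure literal appears in only one polarity across all clauses.
Pure literals: x1 (negative only).
Count = 1.

1


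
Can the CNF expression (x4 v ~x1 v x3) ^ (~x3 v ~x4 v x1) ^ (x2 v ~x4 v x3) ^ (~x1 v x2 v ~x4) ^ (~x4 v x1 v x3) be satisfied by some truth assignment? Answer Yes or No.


Check all 16 possible truth assignments.
Number of satisfying assignments found: 8.
The formula is satisfiable.

Yes


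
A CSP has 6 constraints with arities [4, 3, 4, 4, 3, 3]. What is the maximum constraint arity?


The arities are: 4, 3, 4, 4, 3, 3.
Scan for the maximum value.
Maximum arity = 4.

4


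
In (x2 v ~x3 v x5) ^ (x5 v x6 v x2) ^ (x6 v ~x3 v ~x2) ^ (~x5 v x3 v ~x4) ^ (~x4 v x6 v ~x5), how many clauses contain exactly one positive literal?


A definite clause has exactly one positive literal.
Clause 1: 2 positive -> not definite
Clause 2: 3 positive -> not definite
Clause 3: 1 positive -> definite
Clause 4: 1 positive -> definite
Clause 5: 1 positive -> definite
Definite clause count = 3.

3


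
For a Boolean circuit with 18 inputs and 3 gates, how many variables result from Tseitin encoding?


The Tseitin transformation introduces one auxiliary variable per gate.
Total variables = inputs + gates = 18 + 3 = 21.

21


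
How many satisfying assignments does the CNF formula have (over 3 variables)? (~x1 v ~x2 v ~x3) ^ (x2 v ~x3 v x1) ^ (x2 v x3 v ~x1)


Enumerate all 8 truth assignments over 3 variables.
Test each against every clause.
Satisfying assignments found: 5.

5


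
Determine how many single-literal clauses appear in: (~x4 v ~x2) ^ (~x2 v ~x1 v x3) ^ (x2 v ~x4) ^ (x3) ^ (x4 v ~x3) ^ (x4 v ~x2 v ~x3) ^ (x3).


A unit clause contains exactly one literal.
Unit clauses found: (x3), (x3).
Count = 2.

2


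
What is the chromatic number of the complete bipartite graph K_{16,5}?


K_{16,5} is bipartite by definition: the two parts are independent sets, with every edge crossing between them.
Color all vertices in one part with color 1 and all vertices in the other part with color 2.
Since the graph has at least one edge, one color does not suffice.
Chromatic number = 2.

2


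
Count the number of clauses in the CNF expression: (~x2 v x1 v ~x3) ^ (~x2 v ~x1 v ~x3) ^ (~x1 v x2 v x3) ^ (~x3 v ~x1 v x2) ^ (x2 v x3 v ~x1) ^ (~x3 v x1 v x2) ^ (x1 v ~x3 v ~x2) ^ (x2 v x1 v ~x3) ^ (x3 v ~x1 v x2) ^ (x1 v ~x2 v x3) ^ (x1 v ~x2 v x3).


Each group enclosed in parentheses joined by ^ is one clause.
Counting the conjuncts: 11 clauses.

11


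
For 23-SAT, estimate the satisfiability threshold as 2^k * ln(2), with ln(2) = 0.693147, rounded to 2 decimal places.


Using the asymptotic formula: threshold ~ 2^k * ln(2).
2^23 = 8388608.
8388608 * 0.693147 = 5814538.47.

5814538.47


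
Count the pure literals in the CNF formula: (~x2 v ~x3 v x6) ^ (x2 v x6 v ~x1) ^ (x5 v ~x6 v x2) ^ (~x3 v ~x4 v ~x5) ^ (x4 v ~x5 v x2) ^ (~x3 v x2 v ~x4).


A pure literal appears in only one polarity across all clauses.
Pure literals: x1 (negative only), x3 (negative only).
Count = 2.

2


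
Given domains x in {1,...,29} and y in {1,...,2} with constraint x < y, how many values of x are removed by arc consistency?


For the constraint x < y, x needs a supporting value in y's domain.
x can be at most 1 (one less than y's maximum).
Valid x values from domain: 1 out of 29.
Pruned = 29 - 1 = 28.

28


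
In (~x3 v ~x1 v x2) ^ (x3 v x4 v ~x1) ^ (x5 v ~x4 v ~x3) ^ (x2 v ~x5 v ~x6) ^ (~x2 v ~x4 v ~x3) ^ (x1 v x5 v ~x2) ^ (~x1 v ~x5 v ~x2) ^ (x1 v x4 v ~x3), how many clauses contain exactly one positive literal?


A definite clause has exactly one positive literal.
Clause 1: 1 positive -> definite
Clause 2: 2 positive -> not definite
Clause 3: 1 positive -> definite
Clause 4: 1 positive -> definite
Clause 5: 0 positive -> not definite
Clause 6: 2 positive -> not definite
Clause 7: 0 positive -> not definite
Clause 8: 2 positive -> not definite
Definite clause count = 3.

3
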